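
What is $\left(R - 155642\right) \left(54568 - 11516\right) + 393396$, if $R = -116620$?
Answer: $-11721030228$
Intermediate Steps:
$\left(R - 155642\right) \left(54568 - 11516\right) + 393396 = \left(-116620 - 155642\right) \left(54568 - 11516\right) + 393396 = \left(-272262\right) 43052 + 393396 = -11721423624 + 393396 = -11721030228$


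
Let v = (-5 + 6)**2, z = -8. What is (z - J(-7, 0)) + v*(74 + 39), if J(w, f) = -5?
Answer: 110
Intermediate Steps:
v = 1 (v = 1**2 = 1)
(z - J(-7, 0)) + v*(74 + 39) = (-8 - 1*(-5)) + 1*(74 + 39) = (-8 + 5) + 1*113 = -3 + 113 = 110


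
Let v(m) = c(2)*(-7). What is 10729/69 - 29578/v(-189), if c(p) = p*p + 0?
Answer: 1170647/966 ≈ 1211.8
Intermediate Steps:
c(p) = p² (c(p) = p² + 0 = p²)
v(m) = -28 (v(m) = 2²*(-7) = 4*(-7) = -28)
10729/69 - 29578/v(-189) = 10729/69 - 29578/(-28) = 10729*(1/69) - 29578*(-1/28) = 10729/69 + 14789/14 = 1170647/966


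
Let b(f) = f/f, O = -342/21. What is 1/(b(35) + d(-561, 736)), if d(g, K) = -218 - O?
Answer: -7/1405 ≈ -0.0049822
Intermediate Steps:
O = -114/7 (O = -342*1/21 = -114/7 ≈ -16.286)
b(f) = 1
d(g, K) = -1412/7 (d(g, K) = -218 - 1*(-114/7) = -218 + 114/7 = -1412/7)
1/(b(35) + d(-561, 736)) = 1/(1 - 1412/7) = 1/(-1405/7) = -7/1405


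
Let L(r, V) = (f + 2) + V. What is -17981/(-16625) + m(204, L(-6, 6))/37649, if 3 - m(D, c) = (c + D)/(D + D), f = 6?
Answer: 138109562851/127686583500 ≈ 1.0816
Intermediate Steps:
L(r, V) = 8 + V (L(r, V) = (6 + 2) + V = 8 + V)
m(D, c) = 3 - (D + c)/(2*D) (m(D, c) = 3 - (c + D)/(D + D) = 3 - (D + c)/(2*D))
-17981/(-16625) + m(204, L(-6, 6))/37649 = -17981/(-16625) + ((½)*(-(8 + 6) + 5*204)/204)/37649 = -17981*(-1/16625) + ((½)*(1/204)*(-1*14 + 1020))*(1/37649) = 17981/16625 + ((½)*(1/204)*(-14 + 1020))*(1/37649) = 17981/16625 + ((½)*(1/204)*1006)*(1/37649) = 17981/16625 + (503/204)*(1/37649) = 17981/16625 + 503/7680396 = 138109562851/127686583500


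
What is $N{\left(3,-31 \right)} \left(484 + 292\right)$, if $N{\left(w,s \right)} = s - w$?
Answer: $-26384$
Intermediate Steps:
$N{\left(3,-31 \right)} \left(484 + 292\right) = \left(-31 - 3\right) \left(484 + 292\right) = \left(-31 - 3\right) 776 = \left(-34\right) 776 = -26384$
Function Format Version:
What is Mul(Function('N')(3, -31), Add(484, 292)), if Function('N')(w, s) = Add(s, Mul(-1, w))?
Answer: -26384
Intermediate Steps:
Mul(Function('N')(3, -31), Add(484, 292)) = Mul(Add(-31, Mul(-1, 3)), Add(484, 292)) = Mul(Add(-31, -3), 776) = Mul(-34, 776) = -26384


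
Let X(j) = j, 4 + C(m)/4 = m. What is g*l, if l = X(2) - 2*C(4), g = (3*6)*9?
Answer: 324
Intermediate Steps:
g = 162 (g = 18*9 = 162)
C(m) = -16 + 4*m
l = 2 (l = 2 - 2*(-16 + 4*4) = 2 - 2*(-16 + 16) = 2 - 2*0 = 2 + 0 = 2)
g*l = 162*2 = 324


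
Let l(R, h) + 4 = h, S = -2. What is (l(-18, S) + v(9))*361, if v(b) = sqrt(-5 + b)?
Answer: -1444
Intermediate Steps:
l(R, h) = -4 + h
(l(-18, S) + v(9))*361 = ((-4 - 2) + sqrt(-5 + 9))*361 = (-6 + sqrt(4))*361 = (-6 + 2)*361 = -4*361 = -1444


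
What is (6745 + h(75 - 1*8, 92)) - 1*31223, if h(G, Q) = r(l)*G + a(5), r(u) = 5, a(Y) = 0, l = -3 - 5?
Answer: -24143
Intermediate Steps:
l = -8
h(G, Q) = 5*G (h(G, Q) = 5*G + 0 = 5*G)
(6745 + h(75 - 1*8, 92)) - 1*31223 = (6745 + 5*(75 - 1*8)) - 1*31223 = (6745 + 5*(75 - 8)) - 31223 = (6745 + 5*67) - 31223 = (6745 + 335) - 31223 = 7080 - 31223 = -24143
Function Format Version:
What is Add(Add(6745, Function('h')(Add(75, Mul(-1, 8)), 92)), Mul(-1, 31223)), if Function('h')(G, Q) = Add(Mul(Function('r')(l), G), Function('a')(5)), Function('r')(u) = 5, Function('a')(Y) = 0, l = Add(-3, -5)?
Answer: -24143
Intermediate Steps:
l = -8
Function('h')(G, Q) = Mul(5, G) (Function('h')(G, Q) = Add(Mul(5, G), 0) = Mul(5, G))
Add(Add(6745, Function('h')(Add(75, Mul(-1, 8)), 92)), Mul(-1, 31223)) = Add(Add(6745, Mul(5, Add(75, Mul(-1, 8)))), Mul(-1, 31223)) = Add(Add(6745, Mul(5, Add(75, -8))), -31223) = Add(Add(6745, Mul(5, 67)), -31223) = Add(Add(6745, 335), -31223) = Add(7080, -31223) = -24143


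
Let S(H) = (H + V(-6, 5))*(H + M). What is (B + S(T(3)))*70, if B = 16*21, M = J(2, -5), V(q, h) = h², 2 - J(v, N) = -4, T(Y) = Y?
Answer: 41160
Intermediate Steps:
J(v, N) = 6 (J(v, N) = 2 - 1*(-4) = 2 + 4 = 6)
M = 6
B = 336
S(H) = (6 + H)*(25 + H) (S(H) = (H + 5²)*(H + 6) = (H + 25)*(6 + H) = (25 + H)*(6 + H) = (6 + H)*(25 + H))
(B + S(T(3)))*70 = (336 + (150 + 3² + 31*3))*70 = (336 + (150 + 9 + 93))*70 = (336 + 252)*70 = 588*70 = 41160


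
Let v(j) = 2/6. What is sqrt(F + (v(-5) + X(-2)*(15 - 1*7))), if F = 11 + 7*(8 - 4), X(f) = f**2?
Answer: sqrt(642)/3 ≈ 8.4459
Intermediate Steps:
F = 39 (F = 11 + 7*4 = 11 + 28 = 39)
v(j) = 1/3 (v(j) = 2*(1/6) = 1/3)
sqrt(F + (v(-5) + X(-2)*(15 - 1*7))) = sqrt(39 + (1/3 + (-2)**2*(15 - 1*7))) = sqrt(39 + (1/3 + 4*(15 - 7))) = sqrt(39 + (1/3 + 4*8)) = sqrt(39 + (1/3 + 32)) = sqrt(39 + 97/3) = sqrt(214/3) = sqrt(642)/3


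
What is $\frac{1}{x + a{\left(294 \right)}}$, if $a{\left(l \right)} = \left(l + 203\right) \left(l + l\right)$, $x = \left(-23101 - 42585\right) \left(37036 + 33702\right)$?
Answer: $- \frac{1}{4646204032} \approx -2.1523 \cdot 10^{-10}$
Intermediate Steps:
$x = -4646496268$ ($x = \left(-65686\right) 70738 = -4646496268$)
$a{\left(l \right)} = 2 l \left(203 + l\right)$ ($a{\left(l \right)} = \left(203 + l\right) 2 l = 2 l \left(203 + l\right)$)
$\frac{1}{x + a{\left(294 \right)}} = \frac{1}{-4646496268 + 2 \cdot 294 \left(203 + 294\right)} = \frac{1}{-4646496268 + 2 \cdot 294 \cdot 497} = \frac{1}{-4646496268 + 292236} = \frac{1}{-4646204032} = - \frac{1}{4646204032}$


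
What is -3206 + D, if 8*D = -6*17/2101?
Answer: -26943275/8404 ≈ -3206.0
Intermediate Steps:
D = -51/8404 (D = (-6*17/2101)/8 = (-102*1/2101)/8 = (⅛)*(-102/2101) = -51/8404 ≈ -0.0060685)
-3206 + D = -3206 - 51/8404 = -26943275/8404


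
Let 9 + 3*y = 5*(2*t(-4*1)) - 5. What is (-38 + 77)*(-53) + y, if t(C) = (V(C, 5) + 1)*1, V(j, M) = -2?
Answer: -2075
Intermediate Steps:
t(C) = -1 (t(C) = (-2 + 1)*1 = -1*1 = -1)
y = -8 (y = -3 + (5*(2*(-1)) - 5)/3 = -3 + (5*(-2) - 5)/3 = -3 + (-10 - 5)/3 = -3 + (1/3)*(-15) = -3 - 5 = -8)
(-38 + 77)*(-53) + y = (-38 + 77)*(-53) - 8 = 39*(-53) - 8 = -2067 - 8 = -2075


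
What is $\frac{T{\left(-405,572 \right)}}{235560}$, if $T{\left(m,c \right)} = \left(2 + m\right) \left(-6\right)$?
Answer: $\frac{31}{3020} \approx 0.010265$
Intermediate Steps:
$T{\left(m,c \right)} = -12 - 6 m$
$\frac{T{\left(-405,572 \right)}}{235560} = \frac{-12 - -2430}{235560} = \left(-12 + 2430\right) \frac{1}{235560} = 2418 \cdot \frac{1}{235560} = \frac{31}{3020}$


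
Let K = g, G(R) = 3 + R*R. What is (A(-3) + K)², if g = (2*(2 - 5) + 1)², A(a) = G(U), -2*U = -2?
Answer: 841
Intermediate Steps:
U = 1 (U = -½*(-2) = 1)
G(R) = 3 + R²
A(a) = 4 (A(a) = 3 + 1² = 3 + 1 = 4)
g = 25 (g = (2*(-3) + 1)² = (-6 + 1)² = (-5)² = 25)
K = 25
(A(-3) + K)² = (4 + 25)² = 29² = 841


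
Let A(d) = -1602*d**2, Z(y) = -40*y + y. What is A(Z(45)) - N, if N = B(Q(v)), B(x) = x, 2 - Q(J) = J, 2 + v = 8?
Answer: -4934200046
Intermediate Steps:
Z(y) = -39*y
v = 6 (v = -2 + 8 = 6)
Q(J) = 2 - J
N = -4 (N = 2 - 1*6 = 2 - 6 = -4)
A(Z(45)) - N = -1602*(-39*45)**2 - 1*(-4) = -1602*(-1755)**2 + 4 = -1602*3080025 + 4 = -4934200050 + 4 = -4934200046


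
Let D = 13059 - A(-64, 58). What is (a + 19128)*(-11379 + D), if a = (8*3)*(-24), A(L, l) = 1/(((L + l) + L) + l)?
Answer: 31168906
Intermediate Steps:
A(L, l) = 1/(2*L + 2*l) (A(L, l) = 1/((l + 2*L) + l) = 1/(2*L + 2*l))
a = -576 (a = 24*(-24) = -576)
D = 156709/12 (D = 13059 - 1/(2*(-64 + 58)) = 13059 - 1/(2*(-6)) = 13059 - (-1)/(2*6) = 13059 - 1*(-1/12) = 13059 + 1/12 = 156709/12 ≈ 13059.)
(a + 19128)*(-11379 + D) = (-576 + 19128)*(-11379 + 156709/12) = 18552*(20161/12) = 31168906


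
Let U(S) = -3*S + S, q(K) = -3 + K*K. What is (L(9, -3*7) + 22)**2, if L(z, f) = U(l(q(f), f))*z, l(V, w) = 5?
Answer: 4624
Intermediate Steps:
q(K) = -3 + K**2
U(S) = -2*S
L(z, f) = -10*z (L(z, f) = (-2*5)*z = -10*z)
(L(9, -3*7) + 22)**2 = (-10*9 + 22)**2 = (-90 + 22)**2 = (-68)**2 = 4624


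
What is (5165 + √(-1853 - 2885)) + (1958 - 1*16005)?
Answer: -8882 + I*√4738 ≈ -8882.0 + 68.833*I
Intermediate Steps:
(5165 + √(-1853 - 2885)) + (1958 - 1*16005) = (5165 + √(-4738)) + (1958 - 16005) = (5165 + I*√4738) - 14047 = -8882 + I*√4738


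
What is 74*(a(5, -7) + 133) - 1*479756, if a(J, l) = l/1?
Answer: -470432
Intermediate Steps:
a(J, l) = l (a(J, l) = l*1 = l)
74*(a(5, -7) + 133) - 1*479756 = 74*(-7 + 133) - 1*479756 = 74*126 - 479756 = 9324 - 479756 = -470432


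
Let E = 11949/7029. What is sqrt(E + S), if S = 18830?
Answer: sqrt(103379422839)/2343 ≈ 137.23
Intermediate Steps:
E = 3983/2343 (E = 11949*(1/7029) = 3983/2343 ≈ 1.7000)
sqrt(E + S) = sqrt(3983/2343 + 18830) = sqrt(44122673/2343) = sqrt(103379422839)/2343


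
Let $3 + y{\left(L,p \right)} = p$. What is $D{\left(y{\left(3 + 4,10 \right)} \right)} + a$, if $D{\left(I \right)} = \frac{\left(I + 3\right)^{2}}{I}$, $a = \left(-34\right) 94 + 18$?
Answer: $- \frac{22146}{7} \approx -3163.7$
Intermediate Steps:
$y{\left(L,p \right)} = -3 + p$
$a = -3178$ ($a = -3196 + 18 = -3178$)
$D{\left(I \right)} = \frac{\left(3 + I\right)^{2}}{I}$
$D{\left(y{\left(3 + 4,10 \right)} \right)} + a = \frac{\left(3 + \left(-3 + 10\right)\right)^{2}}{-3 + 10} - 3178 = \frac{\left(3 + 7\right)^{2}}{7} - 3178 = \frac{10^{2}}{7} - 3178 = \frac{1}{7} \cdot 100 - 3178 = \frac{100}{7} - 3178 = - \frac{22146}{7}$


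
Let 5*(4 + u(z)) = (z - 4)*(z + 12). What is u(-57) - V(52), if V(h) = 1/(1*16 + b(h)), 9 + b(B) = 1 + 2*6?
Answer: 10899/20 ≈ 544.95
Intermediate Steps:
b(B) = 4 (b(B) = -9 + (1 + 2*6) = -9 + (1 + 12) = -9 + 13 = 4)
u(z) = -4 + (-4 + z)*(12 + z)/5 (u(z) = -4 + ((z - 4)*(z + 12))/5 = -4 + ((-4 + z)*(12 + z))/5 = -4 + (-4 + z)*(12 + z)/5)
V(h) = 1/20 (V(h) = 1/(1*16 + 4) = 1/(16 + 4) = 1/20)
u(-57) - V(52) = (-68/5 + (⅕)*(-57)² + (8/5)*(-57)) - 1*1/20 = (-68/5 + (⅕)*3249 - 456/5) - 1/20 = (-68/5 + 3249/5 - 456/5) - 1/20 = 545 - 1/20 = 10899/20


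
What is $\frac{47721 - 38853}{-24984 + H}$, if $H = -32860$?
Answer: $- \frac{2217}{14461} \approx -0.15331$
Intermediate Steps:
$\frac{47721 - 38853}{-24984 + H} = \frac{47721 - 38853}{-24984 - 32860} = \frac{8868}{-57844} = 8868 \left(- \frac{1}{57844}\right) = - \frac{2217}{14461}$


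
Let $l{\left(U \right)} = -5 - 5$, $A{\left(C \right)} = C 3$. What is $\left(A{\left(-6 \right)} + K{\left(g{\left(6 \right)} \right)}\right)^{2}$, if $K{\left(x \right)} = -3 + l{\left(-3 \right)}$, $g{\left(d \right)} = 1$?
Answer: $961$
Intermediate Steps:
$A{\left(C \right)} = 3 C$
$l{\left(U \right)} = -10$
$K{\left(x \right)} = -13$ ($K{\left(x \right)} = -3 - 10 = -13$)
$\left(A{\left(-6 \right)} + K{\left(g{\left(6 \right)} \right)}\right)^{2} = \left(3 \left(-6\right) - 13\right)^{2} = \left(-18 - 13\right)^{2} = \left(-31\right)^{2} = 961$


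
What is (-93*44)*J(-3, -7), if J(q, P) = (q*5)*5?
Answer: 306900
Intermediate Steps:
J(q, P) = 25*q (J(q, P) = (5*q)*5 = 25*q)
(-93*44)*J(-3, -7) = (-93*44)*(25*(-3)) = -4092*(-75) = 306900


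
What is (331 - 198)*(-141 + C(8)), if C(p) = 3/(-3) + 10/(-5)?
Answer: -19152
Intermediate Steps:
C(p) = -3 (C(p) = 3*(-⅓) + 10*(-⅕) = -1 - 2 = -3)
(331 - 198)*(-141 + C(8)) = (331 - 198)*(-141 - 3) = 133*(-144) = -19152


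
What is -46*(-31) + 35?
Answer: 1461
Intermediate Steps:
-46*(-31) + 35 = 1426 + 35 = 1461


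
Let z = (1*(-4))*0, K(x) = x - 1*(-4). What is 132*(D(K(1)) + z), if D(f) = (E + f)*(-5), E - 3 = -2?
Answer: -3960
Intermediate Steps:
K(x) = 4 + x (K(x) = x + 4 = 4 + x)
E = 1 (E = 3 - 2 = 1)
D(f) = -5 - 5*f (D(f) = (1 + f)*(-5) = -5 - 5*f)
z = 0 (z = -4*0 = 0)
132*(D(K(1)) + z) = 132*((-5 - 5*(4 + 1)) + 0) = 132*((-5 - 5*5) + 0) = 132*((-5 - 25) + 0) = 132*(-30 + 0) = 132*(-30) = -3960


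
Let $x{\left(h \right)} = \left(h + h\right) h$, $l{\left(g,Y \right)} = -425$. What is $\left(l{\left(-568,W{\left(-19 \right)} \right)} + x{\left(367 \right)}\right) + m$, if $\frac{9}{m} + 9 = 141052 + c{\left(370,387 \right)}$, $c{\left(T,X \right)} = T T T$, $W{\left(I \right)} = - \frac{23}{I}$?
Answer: $\frac{13661210246988}{50794043} \approx 2.6895 \cdot 10^{5}$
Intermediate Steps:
$c{\left(T,X \right)} = T^{3}$ ($c{\left(T,X \right)} = T^{2} T = T^{3}$)
$m = \frac{9}{50794043}$ ($m = \frac{9}{-9 + \left(141052 + 370^{3}\right)} = \frac{9}{-9 + \left(141052 + 50653000\right)} = \frac{9}{-9 + 50794052} = \frac{9}{50794043} \approx 1.7719 \cdot 10^{-7}$)
$x{\left(h \right)} = 2 h^{2}$ ($x{\left(h \right)} = 2 h h = 2 h^{2}$)
$\left(l{\left(-568,W{\left(-19 \right)} \right)} + x{\left(367 \right)}\right) + m = \left(-425 + 2 \cdot 367^{2}\right) + \frac{9}{50794043} = \left(-425 + 2 \cdot 134689\right) + \frac{9}{50794043} = \left(-425 + 269378\right) + \frac{9}{50794043} = 268953 + \frac{9}{50794043} = \frac{13661210246988}{50794043}$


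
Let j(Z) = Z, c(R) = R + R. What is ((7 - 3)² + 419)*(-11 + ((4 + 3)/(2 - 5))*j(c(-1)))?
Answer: -2755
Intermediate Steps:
c(R) = 2*R
((7 - 3)² + 419)*(-11 + ((4 + 3)/(2 - 5))*j(c(-1))) = ((7 - 3)² + 419)*(-11 + ((4 + 3)/(2 - 5))*(2*(-1))) = (4² + 419)*(-11 + (7/(-3))*(-2)) = (16 + 419)*(-11 + (7*(-⅓))*(-2)) = 435*(-11 - 7/3*(-2)) = 435*(-11 + 14/3) = 435*(-19/3) = -2755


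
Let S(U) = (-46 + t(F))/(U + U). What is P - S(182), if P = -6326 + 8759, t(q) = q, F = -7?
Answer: 885665/364 ≈ 2433.1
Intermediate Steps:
S(U) = -53/(2*U) (S(U) = (-46 - 7)/(U + U) = -53*1/(2*U) = -53/(2*U))
P = 2433
P - S(182) = 2433 - (-53)/(2*182) = 2433 - 1*(-53/364) = 2433 + 53/364 = 885665/364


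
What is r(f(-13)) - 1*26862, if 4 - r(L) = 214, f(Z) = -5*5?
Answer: -27072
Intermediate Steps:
f(Z) = -25
r(L) = -210 (r(L) = 4 - 1*214 = 4 - 214 = -210)
r(f(-13)) - 1*26862 = -210 - 1*26862 = -210 - 26862 = -27072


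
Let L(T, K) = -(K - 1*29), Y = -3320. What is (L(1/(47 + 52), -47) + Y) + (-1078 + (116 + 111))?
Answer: -4095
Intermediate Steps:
L(T, K) = 29 - K (L(T, K) = -(K - 29) = -(-29 + K) = 29 - K)
(L(1/(47 + 52), -47) + Y) + (-1078 + (116 + 111)) = ((29 - 1*(-47)) - 3320) + (-1078 + (116 + 111)) = ((29 + 47) - 3320) + (-1078 + 227) = (76 - 3320) - 851 = -3244 - 851 = -4095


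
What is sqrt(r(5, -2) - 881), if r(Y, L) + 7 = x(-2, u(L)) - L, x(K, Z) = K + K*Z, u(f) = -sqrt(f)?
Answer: sqrt(-888 + 2*I*sqrt(2)) ≈ 0.04746 + 29.799*I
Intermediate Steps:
r(Y, L) = -9 - L + 2*sqrt(L) (r(Y, L) = -7 + (-2*(1 - sqrt(L)) - L) = -7 + ((-2 + 2*sqrt(L)) - L) = -7 + (-2 - L + 2*sqrt(L)) = -9 - L + 2*sqrt(L))
sqrt(r(5, -2) - 881) = sqrt((-9 - 1*(-2) + 2*sqrt(-2)) - 881) = sqrt((-9 + 2 + 2*(I*sqrt(2))) - 881) = sqrt((-9 + 2 + 2*I*sqrt(2)) - 881) = sqrt((-7 + 2*I*sqrt(2)) - 881) = sqrt(-888 + 2*I*sqrt(2))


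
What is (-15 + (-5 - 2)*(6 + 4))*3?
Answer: -255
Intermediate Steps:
(-15 + (-5 - 2)*(6 + 4))*3 = (-15 - 7*10)*3 = (-15 - 70)*3 = -85*3 = -255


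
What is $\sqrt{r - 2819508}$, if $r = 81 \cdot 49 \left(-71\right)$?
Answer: $i \sqrt{3101307} \approx 1761.1 i$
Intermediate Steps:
$r = -281799$ ($r = 3969 \left(-71\right) = -281799$)
$\sqrt{r - 2819508} = \sqrt{-281799 - 2819508} = \sqrt{-3101307} = i \sqrt{3101307}$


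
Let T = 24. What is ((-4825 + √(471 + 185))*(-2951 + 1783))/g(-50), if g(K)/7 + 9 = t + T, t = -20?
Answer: -1127120/7 + 4672*√41/35 ≈ -1.6016e+5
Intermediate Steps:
g(K) = -35 (g(K) = -63 + 7*(-20 + 24) = -63 + 7*4 = -63 + 28 = -35)
((-4825 + √(471 + 185))*(-2951 + 1783))/g(-50) = ((-4825 + √(471 + 185))*(-2951 + 1783))/(-35) = ((-4825 + √656)*(-1168))*(-1/35) = ((-4825 + 4*√41)*(-1168))*(-1/35) = (5635600 - 4672*√41)*(-1/35) = -1127120/7 + 4672*√41/35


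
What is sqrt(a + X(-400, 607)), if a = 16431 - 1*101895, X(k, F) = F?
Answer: I*sqrt(84857) ≈ 291.3*I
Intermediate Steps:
a = -85464 (a = 16431 - 101895 = -85464)
sqrt(a + X(-400, 607)) = sqrt(-85464 + 607) = sqrt(-84857) = I*sqrt(84857)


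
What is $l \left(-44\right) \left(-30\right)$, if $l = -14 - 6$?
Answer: $-26400$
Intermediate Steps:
$l = -20$
$l \left(-44\right) \left(-30\right) = \left(-20\right) \left(-44\right) \left(-30\right) = 880 \left(-30\right) = -26400$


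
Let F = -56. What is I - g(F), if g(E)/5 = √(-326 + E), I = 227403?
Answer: 227403 - 5*I*√382 ≈ 2.274e+5 - 97.724*I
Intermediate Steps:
g(E) = 5*√(-326 + E)
I - g(F) = 227403 - 5*√(-326 - 56) = 227403 - 5*√(-382) = 227403 - 5*I*√382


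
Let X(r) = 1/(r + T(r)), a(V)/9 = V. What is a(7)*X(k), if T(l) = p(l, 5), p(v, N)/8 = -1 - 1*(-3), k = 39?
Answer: 63/55 ≈ 1.1455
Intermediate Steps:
p(v, N) = 16 (p(v, N) = 8*(-1 - 1*(-3)) = 8*(-1 + 3) = 8*2 = 16)
T(l) = 16
a(V) = 9*V
X(r) = 1/(16 + r) (X(r) = 1/(r + 16) = 1/(16 + r))
a(7)*X(k) = (9*7)/(16 + 39) = 63/55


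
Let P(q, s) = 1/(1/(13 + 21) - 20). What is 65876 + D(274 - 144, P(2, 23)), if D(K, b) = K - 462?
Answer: 65544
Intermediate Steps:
P(q, s) = -34/679 (P(q, s) = 1/(1/34 - 20) = 1/(-679/34) = -34/679)
D(K, b) = -462 + K
65876 + D(274 - 144, P(2, 23)) = 65876 + (-462 + (274 - 144)) = 65876 + (-462 + 130) = 65876 - 332 = 65544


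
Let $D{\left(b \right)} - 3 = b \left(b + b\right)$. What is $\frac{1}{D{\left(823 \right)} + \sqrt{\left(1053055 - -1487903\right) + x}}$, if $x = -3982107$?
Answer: $\frac{1354661}{1835107866070} - \frac{i \sqrt{1441149}}{1835107866070} \approx 7.3819 \cdot 10^{-7} - 6.5417 \cdot 10^{-10} i$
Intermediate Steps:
$D{\left(b \right)} = 3 + 2 b^{2}$ ($D{\left(b \right)} = 3 + b \left(b + b\right) = 3 + b 2 b = 3 + 2 b^{2}$)
$\frac{1}{D{\left(823 \right)} + \sqrt{\left(1053055 - -1487903\right) + x}} = \frac{1}{\left(3 + 2 \cdot 823^{2}\right) + \sqrt{\left(1053055 - -1487903\right) - 3982107}} = \frac{1}{\left(3 + 2 \cdot 677329\right) + \sqrt{\left(1053055 + 1487903\right) - 3982107}} = \frac{1}{\left(3 + 1354658\right) + \sqrt{2540958 - 3982107}} = \frac{1}{1354661 + \sqrt{-1441149}} = \frac{1}{1354661 + i \sqrt{1441149}}$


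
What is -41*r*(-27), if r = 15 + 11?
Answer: 28782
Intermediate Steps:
r = 26
-41*r*(-27) = -41*26*(-27) = -1066*(-27) = 28782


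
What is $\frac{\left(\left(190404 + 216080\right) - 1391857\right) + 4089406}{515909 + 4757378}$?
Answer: $\frac{3104033}{5273287} \approx 0.58863$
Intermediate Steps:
$\frac{\left(\left(190404 + 216080\right) - 1391857\right) + 4089406}{515909 + 4757378} = \frac{\left(406484 - 1391857\right) + 4089406}{5273287} = \left(-985373 + 4089406\right) \frac{1}{5273287} = 3104033 \cdot \frac{1}{5273287} = \frac{3104033}{5273287}$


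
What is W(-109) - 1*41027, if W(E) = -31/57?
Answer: -2338570/57 ≈ -41028.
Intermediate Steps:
W(E) = -31/57 (W(E) = -31*1/57 = -31/57)
W(-109) - 1*41027 = -31/57 - 1*41027 = -31/57 - 41027 = -2338570/57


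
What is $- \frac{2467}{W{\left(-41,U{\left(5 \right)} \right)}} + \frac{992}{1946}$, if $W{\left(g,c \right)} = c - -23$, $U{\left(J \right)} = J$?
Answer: $- \frac{340929}{3892} \approx -87.597$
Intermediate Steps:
$W{\left(g,c \right)} = 23 + c$ ($W{\left(g,c \right)} = c + 23 = 23 + c$)
$- \frac{2467}{W{\left(-41,U{\left(5 \right)} \right)}} + \frac{992}{1946} = - \frac{2467}{23 + 5} + \frac{992}{1946} = - \frac{2467}{28} + 992 \cdot \frac{1}{1946} = \left(-2467\right) \frac{1}{28} + \frac{496}{973} = - \frac{2467}{28} + \frac{496}{973} = - \frac{340929}{3892}$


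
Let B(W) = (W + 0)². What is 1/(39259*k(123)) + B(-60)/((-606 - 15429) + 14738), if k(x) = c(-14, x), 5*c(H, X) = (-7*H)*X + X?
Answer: -1721004628315/620039725371 ≈ -2.7756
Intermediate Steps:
c(H, X) = X/5 - 7*H*X/5 (c(H, X) = ((-7*H)*X + X)/5 = (-7*H*X + X)/5 = (X - 7*H*X)/5 = X/5 - 7*H*X/5)
B(W) = W²
k(x) = 99*x/5 (k(x) = x*(1 - 7*(-14))/5 = x*(1 + 98)/5 = (⅕)*x*99 = 99*x/5)
1/(39259*k(123)) + B(-60)/((-606 - 15429) + 14738) = 1/(39259*(((99/5)*123))) + (-60)²/((-606 - 15429) + 14738) = 1/(39259*(12177/5)) + 3600/(-16035 + 14738) = (1/39259)*(5/12177) + 3600/(-1297) = 5/478056843 + 3600*(-1/1297) = 5/478056843 - 3600/1297 = -1721004628315/620039725371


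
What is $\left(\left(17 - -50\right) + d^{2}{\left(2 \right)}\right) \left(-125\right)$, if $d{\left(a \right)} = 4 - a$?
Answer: $-8875$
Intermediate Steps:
$\left(\left(17 - -50\right) + d^{2}{\left(2 \right)}\right) \left(-125\right) = \left(\left(17 - -50\right) + \left(4 - 2\right)^{2}\right) \left(-125\right) = \left(\left(17 + 50\right) + \left(4 - 2\right)^{2}\right) \left(-125\right) = \left(67 + 2^{2}\right) \left(-125\right) = \left(67 + 4\right) \left(-125\right) = 71 \left(-125\right) = -8875$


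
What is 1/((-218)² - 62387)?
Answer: -1/14863 ≈ -6.7281e-5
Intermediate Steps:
1/((-218)² - 62387) = 1/(47524 - 62387) = 1/(-14863) = -1/14863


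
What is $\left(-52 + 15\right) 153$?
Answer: $-5661$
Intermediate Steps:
$\left(-52 + 15\right) 153 = \left(-37\right) 153 = -5661$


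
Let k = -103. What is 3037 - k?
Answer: 3140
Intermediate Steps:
3037 - k = 3037 - 1*(-103) = 3037 + 103 = 3140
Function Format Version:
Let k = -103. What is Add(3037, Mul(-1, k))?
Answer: 3140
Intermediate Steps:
Add(3037, Mul(-1, k)) = Add(3037, Mul(-1, -103)) = Add(3037, 103) = 3140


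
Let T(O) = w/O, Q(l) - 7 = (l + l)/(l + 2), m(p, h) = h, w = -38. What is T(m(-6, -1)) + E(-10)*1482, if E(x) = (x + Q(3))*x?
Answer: 26714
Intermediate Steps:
Q(l) = 7 + 2*l/(2 + l) (Q(l) = 7 + (l + l)/(l + 2) = 7 + (2*l)/(2 + l) = 7 + 2*l/(2 + l))
T(O) = -38/O
E(x) = x*(41/5 + x) (E(x) = (x + (14 + 9*3)/(2 + 3))*x = (x + (14 + 27)/5)*x = (x + (1/5)*41)*x = (x + 41/5)*x = (41/5 + x)*x = x*(41/5 + x))
T(m(-6, -1)) + E(-10)*1482 = -38/(-1) + ((1/5)*(-10)*(41 + 5*(-10)))*1482 = -38*(-1) + ((1/5)*(-10)*(41 - 50))*1482 = 38 + ((1/5)*(-10)*(-9))*1482 = 38 + 18*1482 = 38 + 26676 = 26714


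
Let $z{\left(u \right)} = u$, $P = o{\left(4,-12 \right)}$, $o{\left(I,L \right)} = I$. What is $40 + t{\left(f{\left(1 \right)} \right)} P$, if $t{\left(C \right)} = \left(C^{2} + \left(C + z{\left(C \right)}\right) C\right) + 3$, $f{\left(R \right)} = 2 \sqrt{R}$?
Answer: $100$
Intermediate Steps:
$P = 4$
$t{\left(C \right)} = 3 + 3 C^{2}$ ($t{\left(C \right)} = \left(C^{2} + \left(C + C\right) C\right) + 3 = \left(C^{2} + 2 C C\right) + 3 = \left(C^{2} + 2 C^{2}\right) + 3 = 3 C^{2} + 3 = 3 + 3 C^{2}$)
$40 + t{\left(f{\left(1 \right)} \right)} P = 40 + \left(3 + 3 \left(2 \sqrt{1}\right)^{2}\right) 4 = 40 + \left(3 + 3 \left(2 \cdot 1\right)^{2}\right) 4 = 40 + \left(3 + 3 \cdot 2^{2}\right) 4 = 40 + \left(3 + 3 \cdot 4\right) 4 = 40 + \left(3 + 12\right) 4 = 40 + 15 \cdot 4 = 40 + 60 = 100$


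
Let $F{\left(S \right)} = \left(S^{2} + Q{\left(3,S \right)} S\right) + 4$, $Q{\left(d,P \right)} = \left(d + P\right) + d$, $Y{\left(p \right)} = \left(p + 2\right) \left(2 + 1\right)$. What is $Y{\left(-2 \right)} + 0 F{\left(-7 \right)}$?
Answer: $0$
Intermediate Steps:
$Y{\left(p \right)} = 6 + 3 p$ ($Y{\left(p \right)} = \left(2 + p\right) 3 = 6 + 3 p$)
$Q{\left(d,P \right)} = P + 2 d$ ($Q{\left(d,P \right)} = \left(P + d\right) + d = P + 2 d$)
$F{\left(S \right)} = 4 + S^{2} + S \left(6 + S\right)$ ($F{\left(S \right)} = \left(S^{2} + \left(S + 2 \cdot 3\right) S\right) + 4 = \left(S^{2} + \left(S + 6\right) S\right) + 4 = \left(S^{2} + \left(6 + S\right) S\right) + 4 = \left(S^{2} + S \left(6 + S\right)\right) + 4 = 4 + S^{2} + S \left(6 + S\right)$)
$Y{\left(-2 \right)} + 0 F{\left(-7 \right)} = \left(6 + 3 \left(-2\right)\right) + 0 \left(4 + \left(-7\right)^{2} - 7 \left(6 - 7\right)\right) = \left(6 - 6\right) + 0 \left(4 + 49 - -7\right) = 0 + 0 \left(4 + 49 + 7\right) = 0 + 0 \cdot 60 = 0 + 0 = 0$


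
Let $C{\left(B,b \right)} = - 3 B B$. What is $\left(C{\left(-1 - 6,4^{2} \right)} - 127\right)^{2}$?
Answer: $75076$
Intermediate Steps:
$C{\left(B,b \right)} = - 3 B^{2}$
$\left(C{\left(-1 - 6,4^{2} \right)} - 127\right)^{2} = \left(- 3 \left(-1 - 6\right)^{2} - 127\right)^{2} = \left(- 3 \left(-7\right)^{2} - 127\right)^{2} = \left(\left(-3\right) 49 - 127\right)^{2} = \left(-147 - 127\right)^{2} = \left(-274\right)^{2} = 75076$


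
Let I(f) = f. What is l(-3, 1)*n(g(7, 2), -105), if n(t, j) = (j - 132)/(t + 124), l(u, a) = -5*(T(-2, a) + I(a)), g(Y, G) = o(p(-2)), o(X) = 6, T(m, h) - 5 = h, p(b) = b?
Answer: 1659/26 ≈ 63.808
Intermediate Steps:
T(m, h) = 5 + h
g(Y, G) = 6
l(u, a) = -25 - 10*a (l(u, a) = -5*((5 + a) + a) = -5*(5 + 2*a) = -25 - 10*a)
n(t, j) = (-132 + j)/(124 + t)
l(-3, 1)*n(g(7, 2), -105) = (-25 - 10*1)*((-132 - 105)/(124 + 6)) = (-25 - 10)*(-237/130) = -7*(-237)/26 = -35*(-237/130) = 1659/26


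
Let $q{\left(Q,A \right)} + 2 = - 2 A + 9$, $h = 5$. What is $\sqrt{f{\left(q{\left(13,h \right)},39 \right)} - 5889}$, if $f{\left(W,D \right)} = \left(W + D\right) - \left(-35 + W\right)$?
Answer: $i \sqrt{5815} \approx 76.256 i$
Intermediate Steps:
$q{\left(Q,A \right)} = 7 - 2 A$ ($q{\left(Q,A \right)} = -2 - \left(-9 + 2 A\right) = 7 - 2 A$)
$f{\left(W,D \right)} = 35 + D$ ($f{\left(W,D \right)} = \left(D + W\right) - \left(-35 + W\right) = 35 + D$)
$\sqrt{f{\left(q{\left(13,h \right)},39 \right)} - 5889} = \sqrt{\left(35 + 39\right) - 5889} = \sqrt{74 - 5889} = \sqrt{-5815} = i \sqrt{5815}$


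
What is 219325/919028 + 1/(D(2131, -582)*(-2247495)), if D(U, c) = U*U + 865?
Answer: 1119454618740596861/4690801957607913180 ≈ 0.23865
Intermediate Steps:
D(U, c) = 865 + U² (D(U, c) = U² + 865 = 865 + U²)
219325/919028 + 1/(D(2131, -582)*(-2247495)) = 219325/919028 + 1/((865 + 2131²)*(-2247495)) = 219325*(1/919028) - 1/2247495/(865 + 4541161) = 219325/919028 - 1/2247495/4542026 = 219325/919028 + (1/4542026)*(-1/2247495) = 219325/919028 - 1/10208180724870 = 1119454618740596861/4690801957607913180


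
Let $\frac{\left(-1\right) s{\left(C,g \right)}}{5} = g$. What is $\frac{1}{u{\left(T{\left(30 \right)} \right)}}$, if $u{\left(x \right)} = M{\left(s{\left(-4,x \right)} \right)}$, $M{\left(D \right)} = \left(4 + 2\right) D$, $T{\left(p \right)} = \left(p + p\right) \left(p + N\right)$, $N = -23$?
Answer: $- \frac{1}{12600} \approx -7.9365 \cdot 10^{-5}$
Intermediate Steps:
$s{\left(C,g \right)} = - 5 g$
$T{\left(p \right)} = 2 p \left(-23 + p\right)$ ($T{\left(p \right)} = \left(p + p\right) \left(p - 23\right) = 2 p \left(-23 + p\right)$)
$M{\left(D \right)} = 6 D$
$u{\left(x \right)} = - 30 x$ ($u{\left(x \right)} = 6 \left(- 5 x\right) = - 30 x$)
$\frac{1}{u{\left(T{\left(30 \right)} \right)}} = \frac{1}{\left(-30\right) 2 \cdot 30 \left(-23 + 30\right)} = \frac{1}{\left(-30\right) 2 \cdot 30 \cdot 7} = \frac{1}{\left(-30\right) 420} = \frac{1}{-12600} = - \frac{1}{12600}$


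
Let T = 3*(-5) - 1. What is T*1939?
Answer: -31024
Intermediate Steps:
T = -16 (T = -15 - 1 = -16)
T*1939 = -16*1939 = -31024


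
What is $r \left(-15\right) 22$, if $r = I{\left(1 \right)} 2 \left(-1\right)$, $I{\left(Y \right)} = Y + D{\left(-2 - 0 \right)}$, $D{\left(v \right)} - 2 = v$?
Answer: $660$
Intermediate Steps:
$D{\left(v \right)} = 2 + v$
$I{\left(Y \right)} = Y$ ($I{\left(Y \right)} = Y + \left(2 - 2\right) = Y + 0 = Y$)
$r = -2$ ($r = 1 \cdot 2 \left(-1\right) = 2 \left(-1\right) = -2$)
$r \left(-15\right) 22 = \left(-2\right) \left(-15\right) 22 = 30 \cdot 22 = 660$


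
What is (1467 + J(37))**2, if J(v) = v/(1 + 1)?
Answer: 8826841/4 ≈ 2.2067e+6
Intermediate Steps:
J(v) = v/2
(1467 + J(37))**2 = (1467 + (1/2)*37)**2 = (1467 + 37/2)**2 = (2971/2)**2 = 8826841/4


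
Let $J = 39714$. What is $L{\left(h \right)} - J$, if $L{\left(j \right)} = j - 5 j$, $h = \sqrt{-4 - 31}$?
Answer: $-39714 - 4 i \sqrt{35} \approx -39714.0 - 23.664 i$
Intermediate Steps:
$h = i \sqrt{35}$ ($h = \sqrt{-35} = i \sqrt{35} \approx 5.9161 i$)
$L{\left(j \right)} = - 4 j$
$L{\left(h \right)} - J = - 4 i \sqrt{35} - 39714 = -39714 - 4 i \sqrt{35}$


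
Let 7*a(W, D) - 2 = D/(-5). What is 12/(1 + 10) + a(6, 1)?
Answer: 519/385 ≈ 1.3481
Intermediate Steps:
a(W, D) = 2/7 - D/35 (a(W, D) = 2/7 + (D/(-5))/7 = 2/7 + (D*(-⅕))/7 = 2/7 + (-D/5)/7 = 2/7 - D/35)
12/(1 + 10) + a(6, 1) = 12/(1 + 10) + (2/7 - 1/35*1) = 12/11 + (2/7 - 1/35) = 12*(1/11) + 9/35 = 12/11 + 9/35 = 519/385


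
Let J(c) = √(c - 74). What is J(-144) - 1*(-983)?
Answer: 983 + I*√218 ≈ 983.0 + 14.765*I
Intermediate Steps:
J(c) = √(-74 + c)
J(-144) - 1*(-983) = √(-74 - 144) - 1*(-983) = √(-218) + 983 = I*√218 + 983 = 983 + I*√218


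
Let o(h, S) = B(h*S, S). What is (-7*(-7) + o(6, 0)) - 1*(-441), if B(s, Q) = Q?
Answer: 490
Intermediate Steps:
o(h, S) = S
(-7*(-7) + o(6, 0)) - 1*(-441) = (-7*(-7) + 0) - 1*(-441) = (49 + 0) + 441 = 49 + 441 = 490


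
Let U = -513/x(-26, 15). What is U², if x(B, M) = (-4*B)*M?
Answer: 29241/270400 ≈ 0.10814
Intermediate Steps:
x(B, M) = -4*B*M
U = -171/520 (U = -513/((-4*(-26)*15)) = -513/1560 = -513*1/1560 = -171/520 ≈ -0.32885)
U² = (-171/520)² = 29241/270400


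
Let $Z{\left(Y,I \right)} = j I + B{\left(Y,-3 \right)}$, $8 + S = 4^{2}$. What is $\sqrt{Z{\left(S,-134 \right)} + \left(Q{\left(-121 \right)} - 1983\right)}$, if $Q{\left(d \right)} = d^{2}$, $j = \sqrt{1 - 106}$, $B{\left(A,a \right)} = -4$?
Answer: $\sqrt{12654 - 134 i \sqrt{105}} \approx 112.65 - 6.0942 i$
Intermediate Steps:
$S = 8$ ($S = -8 + 4^{2} = -8 + 16 = 8$)
$j = i \sqrt{105}$ ($j = \sqrt{-105} = i \sqrt{105} \approx 10.247 i$)
$Z{\left(Y,I \right)} = -4 + i I \sqrt{105}$ ($Z{\left(Y,I \right)} = i \sqrt{105} I - 4 = i I \sqrt{105} - 4 = -4 + i I \sqrt{105}$)
$\sqrt{Z{\left(S,-134 \right)} + \left(Q{\left(-121 \right)} - 1983\right)} = \sqrt{\left(-4 + i \left(-134\right) \sqrt{105}\right) - \left(1983 - \left(-121\right)^{2}\right)} = \sqrt{\left(-4 - 134 i \sqrt{105}\right) + \left(14641 - 1983\right)} = \sqrt{\left(-4 - 134 i \sqrt{105}\right) + 12658} = \sqrt{12654 - 134 i \sqrt{105}}$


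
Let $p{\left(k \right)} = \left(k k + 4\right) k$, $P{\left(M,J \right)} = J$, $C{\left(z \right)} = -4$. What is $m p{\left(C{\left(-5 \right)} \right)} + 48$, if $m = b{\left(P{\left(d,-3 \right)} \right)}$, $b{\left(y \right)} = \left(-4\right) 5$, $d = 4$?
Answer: $1648$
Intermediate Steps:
$b{\left(y \right)} = -20$
$m = -20$
$p{\left(k \right)} = k \left(4 + k^{2}\right)$ ($p{\left(k \right)} = \left(k^{2} + 4\right) k = \left(4 + k^{2}\right) k = k \left(4 + k^{2}\right)$)
$m p{\left(C{\left(-5 \right)} \right)} + 48 = - 20 \left(- 4 \left(4 + \left(-4\right)^{2}\right)\right) + 48 = - 20 \left(- 4 \left(4 + 16\right)\right) + 48 = - 20 \left(\left(-4\right) 20\right) + 48 = \left(-20\right) \left(-80\right) + 48 = 1600 + 48 = 1648$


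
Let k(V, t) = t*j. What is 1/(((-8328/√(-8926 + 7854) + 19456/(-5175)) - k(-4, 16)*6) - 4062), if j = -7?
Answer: -3044714618925/10391072817382856 - 27878630625*I*√67/10391072817382856 ≈ -0.00029301 - 2.1961e-5*I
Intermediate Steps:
k(V, t) = -7*t (k(V, t) = t*(-7) = -7*t)
1/(((-8328/√(-8926 + 7854) + 19456/(-5175)) - k(-4, 16)*6) - 4062) = 1/(((-8328/√(-8926 + 7854) + 19456/(-5175)) - (-7*16)*6) - 4062) = 1/(((-8328*(-I*√67/268) + 19456*(-1/5175)) - (-112)*6) - 4062) = 1/(((-8328*(-I*√67/268) - 19456/5175) - 1*(-672)) - 4062) = 1/(((-(-2082)*I*√67/67 - 19456/5175) + 672) - 4062) = 1/(((2082*I*√67/67 - 19456/5175) + 672) - 4062) = 1/(((-19456/5175 + 2082*I*√67/67) + 672) - 4062) = 1/((3458144/5175 + 2082*I*√67/67) - 4062) = 1/(-17562706/5175 + 2082*I*√67/67)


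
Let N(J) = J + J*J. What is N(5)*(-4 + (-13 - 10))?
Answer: -810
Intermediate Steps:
N(J) = J + J²
N(5)*(-4 + (-13 - 10)) = (5*(1 + 5))*(-4 + (-13 - 10)) = (5*6)*(-4 - 23) = 30*(-27) = -810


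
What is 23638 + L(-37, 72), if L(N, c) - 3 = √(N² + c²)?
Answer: 23641 + √6553 ≈ 23722.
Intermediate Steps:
L(N, c) = 3 + √(N² + c²)
23638 + L(-37, 72) = 23638 + (3 + √((-37)² + 72²)) = 23638 + (3 + √(1369 + 5184)) = 23638 + (3 + √6553) = 23641 + √6553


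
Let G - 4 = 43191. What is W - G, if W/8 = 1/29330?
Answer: -633454671/14665 ≈ -43195.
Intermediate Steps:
G = 43195 (G = 4 + 43191 = 43195)
W = 4/14665 (W = 8/29330 = 8*(1/29330) = 4/14665 ≈ 0.00027276)
W - G = 4/14665 - 1*43195 = 4/14665 - 43195 = -633454671/14665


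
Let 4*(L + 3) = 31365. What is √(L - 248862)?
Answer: I*√964095/2 ≈ 490.94*I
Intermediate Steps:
L = 31353/4 (L = -3 + (¼)*31365 = -3 + 31365/4 = 31353/4 ≈ 7838.3)
√(L - 248862) = √(31353/4 - 248862) = √(-964095/4) = I*√964095/2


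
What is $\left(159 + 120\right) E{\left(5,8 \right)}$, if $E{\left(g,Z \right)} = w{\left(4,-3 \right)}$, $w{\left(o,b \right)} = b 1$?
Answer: $-837$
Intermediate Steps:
$w{\left(o,b \right)} = b$
$E{\left(g,Z \right)} = -3$
$\left(159 + 120\right) E{\left(5,8 \right)} = \left(159 + 120\right) \left(-3\right) = 279 \left(-3\right) = -837$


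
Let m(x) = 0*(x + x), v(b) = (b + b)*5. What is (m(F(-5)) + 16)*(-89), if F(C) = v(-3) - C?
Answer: -1424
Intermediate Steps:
v(b) = 10*b (v(b) = (2*b)*5 = 10*b)
F(C) = -30 - C (F(C) = 10*(-3) - C = -30 - C)
m(x) = 0 (m(x) = 0*(2*x) = 0)
(m(F(-5)) + 16)*(-89) = (0 + 16)*(-89) = 16*(-89) = -1424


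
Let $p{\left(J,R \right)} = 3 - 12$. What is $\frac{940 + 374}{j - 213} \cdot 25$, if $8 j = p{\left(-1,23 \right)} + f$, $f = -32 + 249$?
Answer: $- \frac{32850}{187} \approx -175.67$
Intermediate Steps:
$p{\left(J,R \right)} = -9$ ($p{\left(J,R \right)} = 3 - 12 = -9$)
$f = 217$
$j = 26$ ($j = \frac{-9 + 217}{8} = \frac{1}{8} \cdot 208 = 26$)
$\frac{940 + 374}{j - 213} \cdot 25 = \frac{940 + 374}{26 - 213} \cdot 25 = \frac{1314}{-187} \cdot 25 = 1314 \left(- \frac{1}{187}\right) 25 = \left(- \frac{1314}{187}\right) 25 = - \frac{32850}{187}$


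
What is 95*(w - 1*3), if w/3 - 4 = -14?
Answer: -3135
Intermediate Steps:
w = -30 (w = 12 + 3*(-14) = 12 - 42 = -30)
95*(w - 1*3) = 95*(-30 - 1*3) = 95*(-30 - 3) = 95*(-33) = -3135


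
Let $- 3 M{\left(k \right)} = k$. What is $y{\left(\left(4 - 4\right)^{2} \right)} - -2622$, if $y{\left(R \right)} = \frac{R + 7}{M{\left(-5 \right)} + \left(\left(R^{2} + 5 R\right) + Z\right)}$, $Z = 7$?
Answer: $\frac{68193}{26} \approx 2622.8$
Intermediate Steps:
$M{\left(k \right)} = - \frac{k}{3}$
$y{\left(R \right)} = \frac{7 + R}{\frac{26}{3} + R^{2} + 5 R}$ ($y{\left(R \right)} = \frac{R + 7}{\left(- \frac{1}{3}\right) \left(-5\right) + \left(\left(R^{2} + 5 R\right) + 7\right)} = \frac{7 + R}{\frac{5}{3} + \left(7 + R^{2} + 5 R\right)} = \frac{7 + R}{\frac{26}{3} + R^{2} + 5 R}$)
$y{\left(\left(4 - 4\right)^{2} \right)} - -2622 = \frac{3 \left(7 + \left(4 - 4\right)^{2}\right)}{26 + 3 \left(\left(4 - 4\right)^{2}\right)^{2} + 15 \left(4 - 4\right)^{2}} - -2622 = \frac{3 \left(7 + 0^{2}\right)}{26 + 3 \left(0^{2}\right)^{2} + 15 \cdot 0^{2}} + 2622 = \frac{3 \left(7 + 0\right)}{26 + 3 \cdot 0^{2} + 15 \cdot 0} + 2622 = 3 \frac{1}{26 + 3 \cdot 0 + 0} \cdot 7 + 2622 = 3 \frac{1}{26 + 0 + 0} \cdot 7 + 2622 = 3 \cdot \frac{1}{26} \cdot 7 + 2622 = \frac{21}{26} + 2622 = \frac{68193}{26}$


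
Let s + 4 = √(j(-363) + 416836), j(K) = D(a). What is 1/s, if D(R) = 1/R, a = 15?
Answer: 60/6252301 + √93788115/6252301 ≈ 0.0015585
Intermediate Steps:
j(K) = 1/15
s = -4 + √93788115/15 (s = -4 + √(1/15 + 416836) = -4 + √(6252541/15) = -4 + √93788115/15 ≈ 641.63)
1/s = 1/(-4 + √93788115/15)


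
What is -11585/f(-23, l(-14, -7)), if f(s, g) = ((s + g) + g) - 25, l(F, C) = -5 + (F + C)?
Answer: 2317/20 ≈ 115.85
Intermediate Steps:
l(F, C) = -5 + C + F (l(F, C) = -5 + (C + F) = -5 + C + F)
f(s, g) = -25 + s + 2*g (f(s, g) = ((g + s) + g) - 25 = (s + 2*g) - 25 = -25 + s + 2*g)
-11585/f(-23, l(-14, -7)) = -11585/(-25 - 23 + 2*(-5 - 7 - 14)) = -11585/(-25 - 23 + 2*(-26)) = -11585/(-25 - 23 - 52) = -11585/(-100) = -11585*(-1/100) = 2317/20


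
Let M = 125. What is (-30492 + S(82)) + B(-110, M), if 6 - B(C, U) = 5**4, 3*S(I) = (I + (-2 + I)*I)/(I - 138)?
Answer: -872215/28 ≈ -31151.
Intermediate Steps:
S(I) = (I + I*(-2 + I))/(3*(-138 + I)) (S(I) = ((I + (-2 + I)*I)/(I - 138))/3 = ((I + I*(-2 + I))/(-138 + I))/3 = (I + I*(-2 + I))/(3*(-138 + I)))
B(C, U) = -619 (B(C, U) = 6 - 1*5**4 = 6 - 1*625 = 6 - 625 = -619)
(-30492 + S(82)) + B(-110, M) = (-30492 + (1/3)*82*(-1 + 82)/(-138 + 82)) - 619 = (-30492 + (1/3)*82*81/(-56)) - 619 = (-30492 + (1/3)*82*(-1/56)*81) - 619 = (-30492 - 1107/28) - 619 = -854883/28 - 619 = -872215/28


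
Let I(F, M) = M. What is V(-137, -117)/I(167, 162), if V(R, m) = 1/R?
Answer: -1/22194 ≈ -4.5057e-5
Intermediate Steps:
V(-137, -117)/I(167, 162) = 1/(-137*162) = -1/137*1/162 = -1/22194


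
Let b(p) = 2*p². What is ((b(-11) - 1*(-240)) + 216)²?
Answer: 487204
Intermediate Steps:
((b(-11) - 1*(-240)) + 216)² = ((2*(-11)² - 1*(-240)) + 216)² = ((2*121 + 240) + 216)² = ((242 + 240) + 216)² = (482 + 216)² = 698² = 487204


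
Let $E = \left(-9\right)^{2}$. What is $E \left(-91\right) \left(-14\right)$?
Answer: $103194$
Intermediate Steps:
$E = 81$
$E \left(-91\right) \left(-14\right) = 81 \left(-91\right) \left(-14\right) = \left(-7371\right) \left(-14\right) = 103194$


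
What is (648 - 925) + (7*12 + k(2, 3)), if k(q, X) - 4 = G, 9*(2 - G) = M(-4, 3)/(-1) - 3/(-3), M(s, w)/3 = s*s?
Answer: -1636/9 ≈ -181.78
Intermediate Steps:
M(s, w) = 3*s² (M(s, w) = 3*(s*s) = 3*s²)
G = 65/9 (G = 2 - ((3*(-4)²)/(-1) - 3/(-3))/9 = 2 - ((3*16)*(-1) - 3*(-⅓))/9 = 2 - (48*(-1) + 1)/9 = 2 - (-48 + 1)/9 = 2 - ⅑*(-47) = 2 + 47/9 = 65/9 ≈ 7.2222)
k(q, X) = 101/9 (k(q, X) = 4 + 65/9 = 101/9)
(648 - 925) + (7*12 + k(2, 3)) = (648 - 925) + (7*12 + 101/9) = -277 + (84 + 101/9) = -277 + 857/9 = -1636/9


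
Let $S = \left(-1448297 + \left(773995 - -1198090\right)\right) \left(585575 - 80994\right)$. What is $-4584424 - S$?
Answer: $-264298057252$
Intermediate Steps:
$S = 264293472828$ ($S = \left(-1448297 + \left(773995 + 1198090\right)\right) 504581 = \left(-1448297 + 1972085\right) 504581 = 523788 \cdot 504581 = 264293472828$)
$-4584424 - S = -4584424 - 264293472828 = -264298057252$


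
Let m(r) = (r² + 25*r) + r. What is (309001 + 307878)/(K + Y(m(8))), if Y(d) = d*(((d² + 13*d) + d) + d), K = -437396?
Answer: 616879/20796012 ≈ 0.029663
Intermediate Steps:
m(r) = r² + 26*r
Y(d) = d*(d² + 15*d) (Y(d) = d*((d² + 14*d) + d) = d*(d² + 15*d))
(309001 + 307878)/(K + Y(m(8))) = (309001 + 307878)/(-437396 + (8*(26 + 8))²*(15 + 8*(26 + 8))) = 616879/(-437396 + (8*34)²*(15 + 8*34)) = 616879/(-437396 + 272²*(15 + 272)) = 616879/(-437396 + 73984*287) = 616879/(-437396 + 21233408) = 616879/20796012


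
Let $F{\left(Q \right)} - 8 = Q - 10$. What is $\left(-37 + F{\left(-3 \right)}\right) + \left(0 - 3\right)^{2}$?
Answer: $-33$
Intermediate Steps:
$F{\left(Q \right)} = -2 + Q$ ($F{\left(Q \right)} = 8 + \left(Q - 10\right) = 8 + \left(-10 + Q\right) = -2 + Q$)
$\left(-37 + F{\left(-3 \right)}\right) + \left(0 - 3\right)^{2} = \left(-37 - 5\right) + \left(0 - 3\right)^{2} = \left(-37 - 5\right) + \left(-3\right)^{2} = -42 + 9 = -33$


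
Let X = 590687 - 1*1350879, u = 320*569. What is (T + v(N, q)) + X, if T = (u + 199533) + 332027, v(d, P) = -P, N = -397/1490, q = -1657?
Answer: -44895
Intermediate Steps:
u = 182080
N = -397/1490 (N = -397*1/1490 = -397/1490 ≈ -0.26644)
X = -760192 (X = 590687 - 1350879 = -760192)
T = 713640 (T = (182080 + 199533) + 332027 = 381613 + 332027 = 713640)
(T + v(N, q)) + X = (713640 - 1*(-1657)) - 760192 = (713640 + 1657) - 760192 = 715297 - 760192 = -44895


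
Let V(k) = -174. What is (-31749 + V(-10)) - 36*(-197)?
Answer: -24831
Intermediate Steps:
(-31749 + V(-10)) - 36*(-197) = (-31749 - 174) - 36*(-197) = -31923 + 7092 = -24831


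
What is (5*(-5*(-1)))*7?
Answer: 175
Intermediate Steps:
(5*(-5*(-1)))*7 = (5*5)*7 = 25*7 = 175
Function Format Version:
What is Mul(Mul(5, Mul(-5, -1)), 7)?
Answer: 175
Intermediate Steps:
Mul(Mul(5, Mul(-5, -1)), 7) = Mul(Mul(5, 5), 7) = Mul(25, 7) = 175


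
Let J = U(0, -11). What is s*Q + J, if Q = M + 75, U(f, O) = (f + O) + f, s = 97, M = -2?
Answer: 7070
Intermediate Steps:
U(f, O) = O + 2*f (U(f, O) = (O + f) + f = O + 2*f)
J = -11 (J = -11 + 2*0 = -11 + 0 = -11)
Q = 73 (Q = -2 + 75 = 73)
s*Q + J = 97*73 - 11 = 7081 - 11 = 7070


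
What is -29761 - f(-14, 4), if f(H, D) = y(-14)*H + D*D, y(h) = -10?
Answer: -29917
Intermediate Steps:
f(H, D) = D**2 - 10*H (f(H, D) = -10*H + D*D = -10*H + D**2 = D**2 - 10*H)
-29761 - f(-14, 4) = -29761 - (4**2 - 10*(-14)) = -29761 - (16 + 140) = -29761 - 1*156 = -29761 - 156 = -29917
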